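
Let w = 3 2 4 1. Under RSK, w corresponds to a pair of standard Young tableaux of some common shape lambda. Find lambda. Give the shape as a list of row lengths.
Row-insert each entry into an empty tableau.

After inserting 3: P = [[3]].
After inserting 2: P = [[2], [3]].
After inserting 4: P = [[2, 4], [3]].
After inserting 1: P = [[1, 4], [2], [3]].

The final insertion tableau P = [[1, 4], [2], [3]] has shape [2, 1, 1].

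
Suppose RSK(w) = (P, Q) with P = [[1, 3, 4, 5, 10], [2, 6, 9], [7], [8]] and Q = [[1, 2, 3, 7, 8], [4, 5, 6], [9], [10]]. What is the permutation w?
Reverse RSK: for i = n, n-1, ..., 1, locate i in Q, remove the corresponding corner cell from P, and reverse-bump its entry up through P; the value ejected from row 1 is w(i).

So w = 2 8 9 1 3 4 7 10 6 5.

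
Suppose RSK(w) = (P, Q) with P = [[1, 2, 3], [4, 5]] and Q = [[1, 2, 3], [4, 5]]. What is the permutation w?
1 4 5 2 3

Reverse the RSK construction: for i from n down to 1, find the cell of Q containing i, remove the entry at that cell from P, and reverse-bump it up through P; the value ejected from row 1 is w(i).

Step i=5: Q has 5 at row 2, column 2; remove 5 from row 2 of P and reverse-bump: 5 enters row 1 and ejects 3. So w(5) = 3. P is now [[1, 2, 5], [4]].
Step i=4: Q has 4 at row 2, column 1; remove 4 from row 2 of P and reverse-bump: 4 enters row 1 and ejects 2. So w(4) = 2. P is now [[1, 4, 5]].
Step i=3: Q has 3 at row 1, column 3; remove that cell from P, ejecting 5. So w(3) = 5. P is now [[1, 4]].
Step i=2: Q has 2 at row 1, column 2; remove that cell from P, ejecting 4. So w(2) = 4. P is now [[1]].
Step i=1: Q has 1 at row 1, column 1; remove that cell from P, ejecting 1. So w(1) = 1. P is now [].

So w = 1 4 5 2 3.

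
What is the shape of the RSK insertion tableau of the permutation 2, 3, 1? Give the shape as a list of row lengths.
[2, 1]

Row-insert each entry into an empty tableau.

After inserting 2: P = [[2]].
After inserting 3: P = [[2, 3]].
After inserting 1: P = [[1, 3], [2]].

The final insertion tableau P = [[1, 3], [2]] has shape [2, 1].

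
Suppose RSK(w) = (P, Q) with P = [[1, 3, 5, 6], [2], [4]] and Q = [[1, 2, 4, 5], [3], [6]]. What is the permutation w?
Reverse the RSK construction: for i from n down to 1, find the cell of Q containing i, remove the entry at that cell from P, and reverse-bump it up through P; the value ejected from row 1 is w(i).

Step i=6: Q has 6 at row 3, column 1; remove 4 from row 3 of P and reverse-bump: 4 enters row 2 and ejects 2; 2 enters row 1 and ejects 1. So w(6) = 1. P is now [[2, 3, 5, 6], [4]].
Step i=5: Q has 5 at row 1, column 4; remove that cell from P, ejecting 6. So w(5) = 6. P is now [[2, 3, 5], [4]].
Step i=4: Q has 4 at row 1, column 3; remove that cell from P, ejecting 5. So w(4) = 5. P is now [[2, 3], [4]].
Step i=3: Q has 3 at row 2, column 1; remove 4 from row 2 of P and reverse-bump: 4 enters row 1 and ejects 3. So w(3) = 3. P is now [[2, 4]].
Step i=2: Q has 2 at row 1, column 2; remove that cell from P, ejecting 4. So w(2) = 4. P is now [[2]].
Step i=1: Q has 1 at row 1, column 1; remove that cell from P, ejecting 2. So w(1) = 2. P is now [].

So w = 2 4 3 5 6 1.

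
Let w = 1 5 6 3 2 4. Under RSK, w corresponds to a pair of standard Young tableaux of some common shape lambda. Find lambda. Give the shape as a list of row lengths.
[3, 2, 1]

Row-insert each entry into an empty tableau.

After inserting 1: P = [[1]].
After inserting 5: P = [[1, 5]].
After inserting 6: P = [[1, 5, 6]].
After inserting 3: P = [[1, 3, 6], [5]].
After inserting 2: P = [[1, 2, 6], [3], [5]].
After inserting 4: P = [[1, 2, 4], [3, 6], [5]].

The final insertion tableau P = [[1, 2, 4], [3, 6], [5]] has shape [3, 2, 1].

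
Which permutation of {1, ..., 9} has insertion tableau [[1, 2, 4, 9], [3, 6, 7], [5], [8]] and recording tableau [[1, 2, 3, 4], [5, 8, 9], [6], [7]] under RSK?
Reverse RSK: for i = n, n-1, ..., 1, locate i in Q, remove the corresponding corner cell from P, and reverse-bump its entry up through P; the value ejected from row 1 is w(i).

So w = 5 6 8 9 7 3 1 2 4.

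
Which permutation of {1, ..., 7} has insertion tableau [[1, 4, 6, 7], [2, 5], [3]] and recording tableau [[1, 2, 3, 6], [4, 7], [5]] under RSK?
3 5 6 2 1 7 4

Reverse the RSK construction: for i from n down to 1, find the cell of Q containing i, remove the entry at that cell from P, and reverse-bump it up through P; the value ejected from row 1 is w(i).

Step i=7: Q has 7 at row 2, column 2; remove 5 from row 2 of P and reverse-bump: 5 enters row 1 and ejects 4. So w(7) = 4. P is now [[1, 5, 6, 7], [2], [3]].
Step i=6: Q has 6 at row 1, column 4; remove that cell from P, ejecting 7. So w(6) = 7. P is now [[1, 5, 6], [2], [3]].
Step i=5: Q has 5 at row 3, column 1; remove 3 from row 3 of P and reverse-bump: 3 enters row 2 and ejects 2; 2 enters row 1 and ejects 1. So w(5) = 1. P is now [[2, 5, 6], [3]].
Step i=4: Q has 4 at row 2, column 1; remove 3 from row 2 of P and reverse-bump: 3 enters row 1 and ejects 2. So w(4) = 2. P is now [[3, 5, 6]].
Step i=3: Q has 3 at row 1, column 3; remove that cell from P, ejecting 6. So w(3) = 6. P is now [[3, 5]].
Step i=2: Q has 2 at row 1, column 2; remove that cell from P, ejecting 5. So w(2) = 5. P is now [[3]].
Step i=1: Q has 1 at row 1, column 1; remove that cell from P, ejecting 3. So w(1) = 3. P is now [].

So w = 3 5 6 2 1 7 4.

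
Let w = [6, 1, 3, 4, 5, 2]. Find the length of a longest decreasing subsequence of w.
3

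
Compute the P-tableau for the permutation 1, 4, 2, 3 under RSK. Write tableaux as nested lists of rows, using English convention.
After inserting 1: P = [[1]].
After inserting 4: P = [[1, 4]].
After inserting 2: P = [[1, 2], [4]].
After inserting 3: P = [[1, 2, 3], [4]].

So P = [[1, 2, 3], [4]].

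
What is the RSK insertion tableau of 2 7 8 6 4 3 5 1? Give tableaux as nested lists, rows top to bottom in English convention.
P = [[1, 3, 5], [2, 8], [4], [6], [7]]

After inserting 2: P = [[2]].
After inserting 7: P = [[2, 7]].
After inserting 8: P = [[2, 7, 8]].
After inserting 6: P = [[2, 6, 8], [7]].
After inserting 4: P = [[2, 4, 8], [6], [7]].
After inserting 3: P = [[2, 3, 8], [4], [6], [7]].
After inserting 5: P = [[2, 3, 5], [4, 8], [6], [7]].
After inserting 1: P = [[1, 3, 5], [2, 8], [4], [6], [7]].

So P = [[1, 3, 5], [2, 8], [4], [6], [7]].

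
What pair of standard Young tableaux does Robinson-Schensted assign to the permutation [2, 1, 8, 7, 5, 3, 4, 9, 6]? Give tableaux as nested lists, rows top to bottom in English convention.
Insert each entry of the permutation into P by Schensted row insertion, recording in Q the position of each new cell.

Insert 2: appended to row 1. P = [[2]], Q = [[1]].
Insert 1: 1 bumps 2 from row 1; 2 starts row 2. P = [[1], [2]], Q = [[1], [2]].
Insert 8: appended to row 1. P = [[1, 8], [2]], Q = [[1, 3], [2]].
Insert 7: 7 bumps 8 from row 1; 8 appends to row 2. P = [[1, 7], [2, 8]], Q = [[1, 3], [2, 4]].
Insert 5: 5 bumps 7 from row 1; 7 bumps 8 from row 2; 8 starts row 3. P = [[1, 5], [2, 7], [8]], Q = [[1, 3], [2, 4], [5]].
Insert 3: 3 bumps 5 from row 1; 5 bumps 7 from row 2; 7 bumps 8 from row 3; 8 starts row 4. P = [[1, 3], [2, 5], [7], [8]], Q = [[1, 3], [2, 4], [5], [6]].
Insert 4: appended to row 1. P = [[1, 3, 4], [2, 5], [7], [8]], Q = [[1, 3, 7], [2, 4], [5], [6]].
Insert 9: appended to row 1. P = [[1, 3, 4, 9], [2, 5], [7], [8]], Q = [[1, 3, 7, 8], [2, 4], [5], [6]].
Insert 6: 6 bumps 9 from row 1; 9 appends to row 2. P = [[1, 3, 4, 6], [2, 5, 9], [7], [8]], Q = [[1, 3, 7, 8], [2, 4, 9], [5], [6]].

So P = [[1, 3, 4, 6], [2, 5, 9], [7], [8]], Q = [[1, 3, 7, 8], [2, 4, 9], [5], [6]].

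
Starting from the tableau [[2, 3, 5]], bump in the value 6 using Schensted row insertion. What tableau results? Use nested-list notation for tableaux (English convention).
6 is larger than every entry of row 1, so it is appended to row 1. The new tableau is [[2, 3, 5, 6]].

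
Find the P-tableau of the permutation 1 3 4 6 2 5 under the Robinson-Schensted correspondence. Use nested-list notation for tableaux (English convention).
Insert 1: appended to row 1. P = [[1]].
Insert 3: appended to row 1. P = [[1, 3]].
Insert 4: appended to row 1. P = [[1, 3, 4]].
Insert 6: appended to row 1. P = [[1, 3, 4, 6]].
Insert 2: 2 bumps 3 from row 1; 3 starts row 2. P = [[1, 2, 4, 6], [3]].
Insert 5: 5 bumps 6 from row 1; 6 appends to row 2. P = [[1, 2, 4, 5], [3, 6]].

So P = [[1, 2, 4, 5], [3, 6]].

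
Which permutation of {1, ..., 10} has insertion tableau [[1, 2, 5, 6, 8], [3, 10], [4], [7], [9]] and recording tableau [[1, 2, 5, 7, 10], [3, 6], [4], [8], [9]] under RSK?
Reverse the RSK construction: for i from n down to 1, find the cell of Q containing i, remove the entry at that cell from P, and reverse-bump it up through P; the value ejected from row 1 is w(i).

Step i=10: Q has 10 at row 1, column 5; remove that cell from P, ejecting 8. So w(10) = 8. P is now [[1, 2, 5, 6], [3, 10], [4], [7], [9]].
Step i=9: Q has 9 at row 5, column 1; remove 9 from row 5 of P and reverse-bump: 9 enters row 4 and ejects 7; 7 enters row 3 and ejects 4; 4 enters row 2 and ejects 3; 3 enters row 1 and ejects 2. So w(9) = 2. P is now [[1, 3, 5, 6], [4, 10], [7], [9]].
Step i=8: Q has 8 at row 4, column 1; remove 9 from row 4 of P and reverse-bump: 9 enters row 3 and ejects 7; 7 enters row 2 and ejects 4; 4 enters row 1 and ejects 3. So w(8) = 3. P is now [[1, 4, 5, 6], [7, 10], [9]].
Step i=7: Q has 7 at row 1, column 4; remove that cell from P, ejecting 6. So w(7) = 6. P is now [[1, 4, 5], [7, 10], [9]].
Step i=6: Q has 6 at row 2, column 2; remove 10 from row 2 of P and reverse-bump: 10 enters row 1 and ejects 5. So w(6) = 5. P is now [[1, 4, 10], [7], [9]].
Step i=5: Q has 5 at row 1, column 3; remove that cell from P, ejecting 10. So w(5) = 10. P is now [[1, 4], [7], [9]].
Step i=4: Q has 4 at row 3, column 1; remove 9 from row 3 of P and reverse-bump: 9 enters row 2 and ejects 7; 7 enters row 1 and ejects 4. So w(4) = 4. P is now [[1, 7], [9]].
Step i=3: Q has 3 at row 2, column 1; remove 9 from row 2 of P and reverse-bump: 9 enters row 1 and ejects 7. So w(3) = 7. P is now [[1, 9]].
Step i=2: Q has 2 at row 1, column 2; remove that cell from P, ejecting 9. So w(2) = 9. P is now [[1]].
Step i=1: Q has 1 at row 1, column 1; remove that cell from P, ejecting 1. So w(1) = 1. P is now [].

So w = 1 9 7 4 10 5 6 3 2 8.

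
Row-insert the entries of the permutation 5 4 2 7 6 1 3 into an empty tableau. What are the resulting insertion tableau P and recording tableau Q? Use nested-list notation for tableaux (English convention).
Insert each entry of the permutation into P by Schensted row insertion, recording in Q the position of each new cell.

Insert 5: appended to row 1. P = [[5]].
Insert 4: 4 bumps 5 from row 1; 5 starts row 2. P = [[4], [5]].
Insert 2: 2 bumps 4 from row 1; 4 bumps 5 from row 2; 5 starts row 3. P = [[2], [4], [5]].
Insert 7: appended to row 1. P = [[2, 7], [4], [5]].
Insert 6: 6 bumps 7 from row 1; 7 appends to row 2. P = [[2, 6], [4, 7], [5]].
Insert 1: 1 bumps 2 from row 1; 2 bumps 4 from row 2; 4 bumps 5 from row 3; 5 starts row 4. P = [[1, 6], [2, 7], [4], [5]].
Insert 3: 3 bumps 6 from row 1; 6 bumps 7 from row 2; 7 appends to row 3. P = [[1, 3], [2, 6], [4, 7], [5]].

So P = [[1, 3], [2, 6], [4, 7], [5]], Q = [[1, 4], [2, 5], [3, 7], [6]].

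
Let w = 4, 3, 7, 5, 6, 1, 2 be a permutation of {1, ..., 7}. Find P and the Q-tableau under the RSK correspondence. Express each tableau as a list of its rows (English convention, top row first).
P = [[1, 2, 6], [3, 5], [4, 7]], Q = [[1, 3, 5], [2, 4], [6, 7]]

Insert each entry of the permutation into P by Schensted row insertion, recording in Q the position of each new cell.

Insert 4: appended to row 1. P = [[4]].
Insert 3: 3 bumps 4 from row 1; 4 starts row 2. P = [[3], [4]].
Insert 7: appended to row 1. P = [[3, 7], [4]].
Insert 5: 5 bumps 7 from row 1; 7 appends to row 2. P = [[3, 5], [4, 7]].
Insert 6: appended to row 1. P = [[3, 5, 6], [4, 7]].
Insert 1: 1 bumps 3 from row 1; 3 bumps 4 from row 2; 4 starts row 3. P = [[1, 5, 6], [3, 7], [4]].
Insert 2: 2 bumps 5 from row 1; 5 bumps 7 from row 2; 7 appends to row 3. P = [[1, 2, 6], [3, 5], [4, 7]].

So P = [[1, 2, 6], [3, 5], [4, 7]], Q = [[1, 3, 5], [2, 4], [6, 7]].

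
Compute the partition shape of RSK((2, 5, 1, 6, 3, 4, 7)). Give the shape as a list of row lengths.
[4, 3]

RSK row insertion gives P = [[1, 3, 4, 7], [2, 5, 6]], which has shape [4, 3].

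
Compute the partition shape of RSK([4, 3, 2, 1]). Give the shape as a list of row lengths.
Row-insert each entry into an empty tableau.

After inserting 4: P = [[4]].
After inserting 3: P = [[3], [4]].
After inserting 2: P = [[2], [3], [4]].
After inserting 1: P = [[1], [2], [3], [4]].

The final insertion tableau P = [[1], [2], [3], [4]] has shape [1, 1, 1, 1].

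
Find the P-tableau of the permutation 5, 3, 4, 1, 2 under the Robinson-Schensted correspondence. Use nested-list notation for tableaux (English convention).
Insert 5: appended to row 1. P = [[5]].
Insert 3: 3 bumps 5 from row 1; 5 starts row 2. P = [[3], [5]].
Insert 4: appended to row 1. P = [[3, 4], [5]].
Insert 1: 1 bumps 3 from row 1; 3 bumps 5 from row 2; 5 starts row 3. P = [[1, 4], [3], [5]].
Insert 2: 2 bumps 4 from row 1; 4 appends to row 2. P = [[1, 2], [3, 4], [5]].

So P = [[1, 2], [3, 4], [5]].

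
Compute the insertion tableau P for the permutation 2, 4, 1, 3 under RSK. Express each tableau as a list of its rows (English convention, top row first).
After inserting 2: P = [[2]].
After inserting 4: P = [[2, 4]].
After inserting 1: P = [[1, 4], [2]].
After inserting 3: P = [[1, 3], [2, 4]].

So P = [[1, 3], [2, 4]].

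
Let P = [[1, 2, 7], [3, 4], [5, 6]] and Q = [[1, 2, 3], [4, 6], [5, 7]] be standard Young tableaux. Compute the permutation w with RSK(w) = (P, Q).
5 6 7 3 1 4 2

Reverse the RSK construction: for i from n down to 1, find the cell of Q containing i, remove the entry at that cell from P, and reverse-bump it up through P; the value ejected from row 1 is w(i).

Step i=7: Q has 7 at row 3, column 2; remove 6 from row 3 of P and reverse-bump: 6 enters row 2 and ejects 4; 4 enters row 1 and ejects 2. So w(7) = 2. P is now [[1, 4, 7], [3, 6], [5]].
Step i=6: Q has 6 at row 2, column 2; remove 6 from row 2 of P and reverse-bump: 6 enters row 1 and ejects 4. So w(6) = 4. P is now [[1, 6, 7], [3], [5]].
Step i=5: Q has 5 at row 3, column 1; remove 5 from row 3 of P and reverse-bump: 5 enters row 2 and ejects 3; 3 enters row 1 and ejects 1. So w(5) = 1. P is now [[3, 6, 7], [5]].
Step i=4: Q has 4 at row 2, column 1; remove 5 from row 2 of P and reverse-bump: 5 enters row 1 and ejects 3. So w(4) = 3. P is now [[5, 6, 7]].
Step i=3: Q has 3 at row 1, column 3; remove that cell from P, ejecting 7. So w(3) = 7. P is now [[5, 6]].
Step i=2: Q has 2 at row 1, column 2; remove that cell from P, ejecting 6. So w(2) = 6. P is now [[5]].
Step i=1: Q has 1 at row 1, column 1; remove that cell from P, ejecting 5. So w(1) = 5. P is now [].

So w = 5 6 7 3 1 4 2.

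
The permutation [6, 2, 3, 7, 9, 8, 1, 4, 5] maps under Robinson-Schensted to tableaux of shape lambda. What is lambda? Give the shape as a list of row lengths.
RSK row insertion gives P = [[1, 3, 4, 5], [2, 7, 8], [6, 9]], which has shape [4, 3, 2].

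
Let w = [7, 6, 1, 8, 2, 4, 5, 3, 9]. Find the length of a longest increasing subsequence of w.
5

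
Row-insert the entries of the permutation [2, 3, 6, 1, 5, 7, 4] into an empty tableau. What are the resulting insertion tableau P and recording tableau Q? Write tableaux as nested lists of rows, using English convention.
P = [[1, 3, 4, 7], [2, 5], [6]], Q = [[1, 2, 3, 6], [4, 5], [7]]

Insert each entry of the permutation into P by Schensted row insertion, recording in Q the position of each new cell.

Insert 2: appended to row 1. P = [[2]].
Insert 3: appended to row 1. P = [[2, 3]].
Insert 6: appended to row 1. P = [[2, 3, 6]].
Insert 1: 1 bumps 2 from row 1; 2 starts row 2. P = [[1, 3, 6], [2]].
Insert 5: 5 bumps 6 from row 1; 6 appends to row 2. P = [[1, 3, 5], [2, 6]].
Insert 7: appended to row 1. P = [[1, 3, 5, 7], [2, 6]].
Insert 4: 4 bumps 5 from row 1; 5 bumps 6 from row 2; 6 starts row 3. P = [[1, 3, 4, 7], [2, 5], [6]].

So P = [[1, 3, 4, 7], [2, 5], [6]], Q = [[1, 2, 3, 6], [4, 5], [7]].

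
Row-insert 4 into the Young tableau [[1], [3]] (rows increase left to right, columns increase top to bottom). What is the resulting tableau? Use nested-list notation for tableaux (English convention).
4 is larger than every entry of row 1, so it is appended to row 1. The new tableau is [[1, 4], [3]].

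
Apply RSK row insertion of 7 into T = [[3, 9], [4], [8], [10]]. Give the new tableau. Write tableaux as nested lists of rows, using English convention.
[[3, 7], [4, 9], [8], [10]]

In row 1, 7 replaces 9 (the leftmost entry greater than 7); 9 is bumped to row 2. 9 is appended to row 2. The new tableau is [[3, 7], [4, 9], [8], [10]].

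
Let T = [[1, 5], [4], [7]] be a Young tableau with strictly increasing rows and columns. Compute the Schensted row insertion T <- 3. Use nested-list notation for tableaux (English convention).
[[1, 3], [4, 5], [7]]

In row 1, 3 replaces 5 (the leftmost entry greater than 3); 5 is bumped to row 2. 5 is appended to row 2. The new tableau is [[1, 3], [4, 5], [7]].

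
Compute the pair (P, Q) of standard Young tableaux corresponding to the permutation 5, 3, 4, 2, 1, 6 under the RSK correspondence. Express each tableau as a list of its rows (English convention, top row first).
Insert each entry of the permutation into P by Schensted row insertion, recording in Q the position of each new cell.

Insert 5: appended to row 1. P = [[5]], Q = [[1]].
Insert 3: 3 bumps 5 from row 1; 5 starts row 2. P = [[3], [5]], Q = [[1], [2]].
Insert 4: appended to row 1. P = [[3, 4], [5]], Q = [[1, 3], [2]].
Insert 2: 2 bumps 3 from row 1; 3 bumps 5 from row 2; 5 starts row 3. P = [[2, 4], [3], [5]], Q = [[1, 3], [2], [4]].
Insert 1: 1 bumps 2 from row 1; 2 bumps 3 from row 2; 3 bumps 5 from row 3; 5 starts row 4. P = [[1, 4], [2], [3], [5]], Q = [[1, 3], [2], [4], [5]].
Insert 6: appended to row 1. P = [[1, 4, 6], [2], [3], [5]], Q = [[1, 3, 6], [2], [4], [5]].

So P = [[1, 4, 6], [2], [3], [5]], Q = [[1, 3, 6], [2], [4], [5]].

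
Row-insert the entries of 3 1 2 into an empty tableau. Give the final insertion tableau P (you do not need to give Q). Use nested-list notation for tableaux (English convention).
P = [[1, 2], [3]]

Insert 3: appended to row 1. P = [[3]].
Insert 1: 1 bumps 3 from row 1; 3 starts row 2. P = [[1], [3]].
Insert 2: appended to row 1. P = [[1, 2], [3]].

So P = [[1, 2], [3]].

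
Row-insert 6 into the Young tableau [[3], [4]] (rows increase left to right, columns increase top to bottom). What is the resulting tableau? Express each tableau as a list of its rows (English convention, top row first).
6 is larger than every entry of row 1, so it is appended to row 1. The new tableau is [[3, 6], [4]].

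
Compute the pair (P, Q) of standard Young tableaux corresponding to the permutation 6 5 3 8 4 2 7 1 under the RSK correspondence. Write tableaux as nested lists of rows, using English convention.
P = [[1, 4, 7], [2, 8], [3], [5], [6]], Q = [[1, 4, 7], [2, 5], [3], [6], [8]]

Insert each entry of the permutation into P by Schensted row insertion, recording in Q the position of each new cell.

After inserting 6: P = [[6]].
After inserting 5: P = [[5], [6]].
After inserting 3: P = [[3], [5], [6]].
After inserting 8: P = [[3, 8], [5], [6]].
After inserting 4: P = [[3, 4], [5, 8], [6]].
After inserting 2: P = [[2, 4], [3, 8], [5], [6]].
After inserting 7: P = [[2, 4, 7], [3, 8], [5], [6]].
After inserting 1: P = [[1, 4, 7], [2, 8], [3], [5], [6]].

So P = [[1, 4, 7], [2, 8], [3], [5], [6]], Q = [[1, 4, 7], [2, 5], [3], [6], [8]].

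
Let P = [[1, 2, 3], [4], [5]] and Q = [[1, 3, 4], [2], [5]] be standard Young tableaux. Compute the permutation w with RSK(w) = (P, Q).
Reverse the RSK construction: for i from n down to 1, find the cell of Q containing i, remove the entry at that cell from P, and reverse-bump it up through P; the value ejected from row 1 is w(i).

Step i=5: Q has 5 at row 3, column 1; remove 5 from row 3 of P and reverse-bump: 5 enters row 2 and ejects 4; 4 enters row 1 and ejects 3. So w(5) = 3. P is now [[1, 2, 4], [5]].
Step i=4: Q has 4 at row 1, column 3; remove that cell from P, ejecting 4. So w(4) = 4. P is now [[1, 2], [5]].
Step i=3: Q has 3 at row 1, column 2; remove that cell from P, ejecting 2. So w(3) = 2. P is now [[1], [5]].
Step i=2: Q has 2 at row 2, column 1; remove 5 from row 2 of P and reverse-bump: 5 enters row 1 and ejects 1. So w(2) = 1. P is now [[5]].
Step i=1: Q has 1 at row 1, column 1; remove that cell from P, ejecting 5. So w(1) = 5. P is now [].

So w = 5 1 2 4 3.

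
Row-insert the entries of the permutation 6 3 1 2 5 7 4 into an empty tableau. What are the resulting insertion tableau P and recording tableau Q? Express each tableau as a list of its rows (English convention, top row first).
P = [[1, 2, 4, 7], [3, 5], [6]], Q = [[1, 4, 5, 6], [2, 7], [3]]

Insert each entry of the permutation into P by Schensted row insertion, recording in Q the position of each new cell.

Insert 6: appended to row 1. P = [[6]].
Insert 3: 3 bumps 6 from row 1; 6 starts row 2. P = [[3], [6]].
Insert 1: 1 bumps 3 from row 1; 3 bumps 6 from row 2; 6 starts row 3. P = [[1], [3], [6]].
Insert 2: appended to row 1. P = [[1, 2], [3], [6]].
Insert 5: appended to row 1. P = [[1, 2, 5], [3], [6]].
Insert 7: appended to row 1. P = [[1, 2, 5, 7], [3], [6]].
Insert 4: 4 bumps 5 from row 1; 5 appends to row 2. P = [[1, 2, 4, 7], [3, 5], [6]].

So P = [[1, 2, 4, 7], [3, 5], [6]], Q = [[1, 4, 5, 6], [2, 7], [3]].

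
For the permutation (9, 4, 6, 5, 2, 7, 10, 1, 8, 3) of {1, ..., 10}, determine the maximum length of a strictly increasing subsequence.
4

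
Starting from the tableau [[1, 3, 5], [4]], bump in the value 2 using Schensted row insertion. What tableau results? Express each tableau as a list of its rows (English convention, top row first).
[[1, 2, 5], [3], [4]]

In row 1, 2 replaces 3 (the leftmost entry greater than 2); 3 is bumped to row 2. In row 2, 3 replaces 4 (the leftmost entry greater than 3); 4 is bumped to row 3. 4 starts a new row 3. The new tableau is [[1, 2, 5], [3], [4]].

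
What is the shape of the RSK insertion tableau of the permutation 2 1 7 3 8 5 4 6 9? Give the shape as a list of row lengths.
Row-insert each entry into an empty tableau.

After inserting 2: P = [[2]].
After inserting 1: P = [[1], [2]].
After inserting 7: P = [[1, 7], [2]].
After inserting 3: P = [[1, 3], [2, 7]].
After inserting 8: P = [[1, 3, 8], [2, 7]].
After inserting 5: P = [[1, 3, 5], [2, 7, 8]].
After inserting 4: P = [[1, 3, 4], [2, 5, 8], [7]].
After inserting 6: P = [[1, 3, 4, 6], [2, 5, 8], [7]].
After inserting 9: P = [[1, 3, 4, 6, 9], [2, 5, 8], [7]].

The final insertion tableau P = [[1, 3, 4, 6, 9], [2, 5, 8], [7]] has shape [5, 3, 1].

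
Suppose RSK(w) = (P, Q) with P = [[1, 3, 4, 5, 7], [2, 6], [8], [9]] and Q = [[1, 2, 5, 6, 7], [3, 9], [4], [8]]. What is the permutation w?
Reverse RSK: for i = n, n-1, ..., 1, locate i in Q, remove the corresponding corner cell from P, and reverse-bump its entry up through P; the value ejected from row 1 is w(i).

So w = 2 9 8 3 4 6 7 1 5.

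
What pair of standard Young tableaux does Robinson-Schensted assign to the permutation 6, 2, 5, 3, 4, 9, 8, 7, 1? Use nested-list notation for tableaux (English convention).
Insert each entry of the permutation into P by Schensted row insertion, recording in Q the position of each new cell.

Insert 6: appended to row 1. P = [[6]].
Insert 2: 2 bumps 6 from row 1; 6 starts row 2. P = [[2], [6]].
Insert 5: appended to row 1. P = [[2, 5], [6]].
Insert 3: 3 bumps 5 from row 1; 5 bumps 6 from row 2; 6 starts row 3. P = [[2, 3], [5], [6]].
Insert 4: appended to row 1. P = [[2, 3, 4], [5], [6]].
Insert 9: appended to row 1. P = [[2, 3, 4, 9], [5], [6]].
Insert 8: 8 bumps 9 from row 1; 9 appends to row 2. P = [[2, 3, 4, 8], [5, 9], [6]].
Insert 7: 7 bumps 8 from row 1; 8 bumps 9 from row 2; 9 appends to row 3. P = [[2, 3, 4, 7], [5, 8], [6, 9]].
Insert 1: 1 bumps 2 from row 1; 2 bumps 5 from row 2; 5 bumps 6 from row 3; 6 starts row 4. P = [[1, 3, 4, 7], [2, 8], [5, 9], [6]].

So P = [[1, 3, 4, 7], [2, 8], [5, 9], [6]], Q = [[1, 3, 5, 6], [2, 7], [4, 8], [9]].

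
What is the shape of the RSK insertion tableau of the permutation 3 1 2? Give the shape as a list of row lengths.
[2, 1]

RSK row insertion gives P = [[1, 2], [3]], which has shape [2, 1].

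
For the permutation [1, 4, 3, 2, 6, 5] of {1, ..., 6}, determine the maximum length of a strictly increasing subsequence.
3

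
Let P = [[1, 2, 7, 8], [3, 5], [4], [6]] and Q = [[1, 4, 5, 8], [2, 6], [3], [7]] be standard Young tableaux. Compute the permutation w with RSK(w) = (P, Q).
6 4 1 5 7 3 2 8

Reverse the RSK construction: for i from n down to 1, find the cell of Q containing i, remove the entry at that cell from P, and reverse-bump it up through P; the value ejected from row 1 is w(i).

Step i=8: Q has 8 at row 1, column 4; remove that cell from P, ejecting 8. So w(8) = 8. P is now [[1, 2, 7], [3, 5], [4], [6]].
Step i=7: Q has 7 at row 4, column 1; remove 6 from row 4 of P and reverse-bump: 6 enters row 3 and ejects 4; 4 enters row 2 and ejects 3; 3 enters row 1 and ejects 2. So w(7) = 2. P is now [[1, 3, 7], [4, 5], [6]].
Step i=6: Q has 6 at row 2, column 2; remove 5 from row 2 of P and reverse-bump: 5 enters row 1 and ejects 3. So w(6) = 3. P is now [[1, 5, 7], [4], [6]].
Step i=5: Q has 5 at row 1, column 3; remove that cell from P, ejecting 7. So w(5) = 7. P is now [[1, 5], [4], [6]].
Step i=4: Q has 4 at row 1, column 2; remove that cell from P, ejecting 5. So w(4) = 5. P is now [[1], [4], [6]].
Step i=3: Q has 3 at row 3, column 1; remove 6 from row 3 of P and reverse-bump: 6 enters row 2 and ejects 4; 4 enters row 1 and ejects 1. So w(3) = 1. P is now [[4], [6]].
Step i=2: Q has 2 at row 2, column 1; remove 6 from row 2 of P and reverse-bump: 6 enters row 1 and ejects 4. So w(2) = 4. P is now [[6]].
Step i=1: Q has 1 at row 1, column 1; remove that cell from P, ejecting 6. So w(1) = 6. P is now [].

So w = 6 4 1 5 7 3 2 8.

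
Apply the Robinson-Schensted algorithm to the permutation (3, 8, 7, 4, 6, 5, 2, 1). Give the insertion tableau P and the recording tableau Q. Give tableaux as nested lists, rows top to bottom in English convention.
Insert each entry of the permutation into P by Schensted row insertion, recording in Q the position of each new cell.

Insert 3: appended to row 1. P = [[3]].
Insert 8: appended to row 1. P = [[3, 8]].
Insert 7: 7 bumps 8 from row 1; 8 starts row 2. P = [[3, 7], [8]].
Insert 4: 4 bumps 7 from row 1; 7 bumps 8 from row 2; 8 starts row 3. P = [[3, 4], [7], [8]].
Insert 6: appended to row 1. P = [[3, 4, 6], [7], [8]].
Insert 5: 5 bumps 6 from row 1; 6 bumps 7 from row 2; 7 bumps 8 from row 3; 8 starts row 4. P = [[3, 4, 5], [6], [7], [8]].
Insert 2: 2 bumps 3 from row 1; 3 bumps 6 from row 2; 6 bumps 7 from row 3; 7 bumps 8 from row 4; 8 starts row 5. P = [[2, 4, 5], [3], [6], [7], [8]].
Insert 1: 1 bumps 2 from row 1; 2 bumps 3 from row 2; 3 bumps 6 from row 3; 6 bumps 7 from row 4; 7 bumps 8 from row 5; 8 starts row 6. P = [[1, 4, 5], [2], [3], [6], [7], [8]].

So P = [[1, 4, 5], [2], [3], [6], [7], [8]], Q = [[1, 2, 5], [3], [4], [6], [7], [8]].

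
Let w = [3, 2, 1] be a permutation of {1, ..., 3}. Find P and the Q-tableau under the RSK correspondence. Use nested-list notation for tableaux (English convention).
Insert each entry of the permutation into P by Schensted row insertion, recording in Q the position of each new cell.

After inserting 3: P = [[3]].
After inserting 2: P = [[2], [3]].
After inserting 1: P = [[1], [2], [3]].

So P = [[1], [2], [3]], Q = [[1], [2], [3]].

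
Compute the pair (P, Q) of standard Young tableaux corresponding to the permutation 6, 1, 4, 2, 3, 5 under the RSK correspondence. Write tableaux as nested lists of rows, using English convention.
Insert each entry of the permutation into P by Schensted row insertion, recording in Q the position of each new cell.

Insert 6: appended to row 1. P = [[6]], Q = [[1]].
Insert 1: 1 bumps 6 from row 1; 6 starts row 2. P = [[1], [6]], Q = [[1], [2]].
Insert 4: appended to row 1. P = [[1, 4], [6]], Q = [[1, 3], [2]].
Insert 2: 2 bumps 4 from row 1; 4 bumps 6 from row 2; 6 starts row 3. P = [[1, 2], [4], [6]], Q = [[1, 3], [2], [4]].
Insert 3: appended to row 1. P = [[1, 2, 3], [4], [6]], Q = [[1, 3, 5], [2], [4]].
Insert 5: appended to row 1. P = [[1, 2, 3, 5], [4], [6]], Q = [[1, 3, 5, 6], [2], [4]].

So P = [[1, 2, 3, 5], [4], [6]], Q = [[1, 3, 5, 6], [2], [4]].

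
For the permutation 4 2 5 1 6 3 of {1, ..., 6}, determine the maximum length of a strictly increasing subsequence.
3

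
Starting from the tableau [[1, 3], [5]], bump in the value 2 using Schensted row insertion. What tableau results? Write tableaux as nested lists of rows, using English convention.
[[1, 2], [3], [5]]

In row 1, 2 replaces 3 (the leftmost entry greater than 2); 3 is bumped to row 2. In row 2, 3 replaces 5 (the leftmost entry greater than 3); 5 is bumped to row 3. 5 starts a new row 3. The new tableau is [[1, 2], [3], [5]].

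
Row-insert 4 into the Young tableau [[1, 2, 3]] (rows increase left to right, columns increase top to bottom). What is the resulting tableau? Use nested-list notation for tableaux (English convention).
[[1, 2, 3, 4]]

4 is larger than every entry of row 1, so it is appended to row 1. The new tableau is [[1, 2, 3, 4]].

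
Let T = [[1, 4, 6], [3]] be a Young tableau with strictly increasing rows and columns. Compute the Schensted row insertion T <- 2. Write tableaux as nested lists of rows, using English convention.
In row 1, 2 replaces 4 (the leftmost entry greater than 2); 4 is bumped to row 2. 4 is appended to row 2. The new tableau is [[1, 2, 6], [3, 4]].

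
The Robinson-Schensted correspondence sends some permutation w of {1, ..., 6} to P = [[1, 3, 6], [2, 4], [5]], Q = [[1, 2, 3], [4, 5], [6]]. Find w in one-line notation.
Reverse the RSK construction: for i from n down to 1, find the cell of Q containing i, remove the entry at that cell from P, and reverse-bump it up through P; the value ejected from row 1 is w(i).

Step i=6: Q has 6 at row 3, column 1; remove 5 from row 3 of P and reverse-bump: 5 enters row 2 and ejects 4; 4 enters row 1 and ejects 3. So w(6) = 3. P is now [[1, 4, 6], [2, 5]].
Step i=5: Q has 5 at row 2, column 2; remove 5 from row 2 of P and reverse-bump: 5 enters row 1 and ejects 4. So w(5) = 4. P is now [[1, 5, 6], [2]].
Step i=4: Q has 4 at row 2, column 1; remove 2 from row 2 of P and reverse-bump: 2 enters row 1 and ejects 1. So w(4) = 1. P is now [[2, 5, 6]].
Step i=3: Q has 3 at row 1, column 3; remove that cell from P, ejecting 6. So w(3) = 6. P is now [[2, 5]].
Step i=2: Q has 2 at row 1, column 2; remove that cell from P, ejecting 5. So w(2) = 5. P is now [[2]].
Step i=1: Q has 1 at row 1, column 1; remove that cell from P, ejecting 2. So w(1) = 2. P is now [].

So w = 2 5 6 1 4 3.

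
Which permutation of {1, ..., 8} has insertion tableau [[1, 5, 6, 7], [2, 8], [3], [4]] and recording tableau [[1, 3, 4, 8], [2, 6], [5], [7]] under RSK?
4 3 5 8 2 6 1 7

Reverse RSK: for i = n, n-1, ..., 1, locate i in Q, remove the corresponding corner cell from P, and reverse-bump its entry up through P; the value ejected from row 1 is w(i).

So w = 4 3 5 8 2 6 1 7.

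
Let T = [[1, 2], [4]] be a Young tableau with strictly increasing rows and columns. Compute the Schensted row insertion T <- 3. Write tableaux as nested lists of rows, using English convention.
3 is larger than every entry of row 1, so it is appended to row 1. The new tableau is [[1, 2, 3], [4]].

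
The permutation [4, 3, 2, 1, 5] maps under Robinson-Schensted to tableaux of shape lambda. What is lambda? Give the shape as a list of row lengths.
RSK row insertion gives P = [[1, 5], [2], [3], [4]], which has shape [2, 1, 1, 1].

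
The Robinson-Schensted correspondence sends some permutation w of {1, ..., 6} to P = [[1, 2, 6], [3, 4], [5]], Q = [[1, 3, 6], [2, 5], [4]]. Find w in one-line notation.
5 3 4 1 2 6

Reverse the RSK construction: for i from n down to 1, find the cell of Q containing i, remove the entry at that cell from P, and reverse-bump it up through P; the value ejected from row 1 is w(i).

Step i=6: Q has 6 at row 1, column 3; remove that cell from P, ejecting 6. So w(6) = 6. P is now [[1, 2], [3, 4], [5]].
Step i=5: Q has 5 at row 2, column 2; remove 4 from row 2 of P and reverse-bump: 4 enters row 1 and ejects 2. So w(5) = 2. P is now [[1, 4], [3], [5]].
Step i=4: Q has 4 at row 3, column 1; remove 5 from row 3 of P and reverse-bump: 5 enters row 2 and ejects 3; 3 enters row 1 and ejects 1. So w(4) = 1. P is now [[3, 4], [5]].
Step i=3: Q has 3 at row 1, column 2; remove that cell from P, ejecting 4. So w(3) = 4. P is now [[3], [5]].
Step i=2: Q has 2 at row 2, column 1; remove 5 from row 2 of P and reverse-bump: 5 enters row 1 and ejects 3. So w(2) = 3. P is now [[5]].
Step i=1: Q has 1 at row 1, column 1; remove that cell from P, ejecting 5. So w(1) = 5. P is now [].

So w = 5 3 4 1 2 6.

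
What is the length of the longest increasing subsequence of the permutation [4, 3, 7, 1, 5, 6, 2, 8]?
4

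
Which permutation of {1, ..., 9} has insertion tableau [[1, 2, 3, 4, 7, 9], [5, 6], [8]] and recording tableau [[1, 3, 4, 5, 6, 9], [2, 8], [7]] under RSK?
Reverse the RSK construction: for i from n down to 1, find the cell of Q containing i, remove the entry at that cell from P, and reverse-bump it up through P; the value ejected from row 1 is w(i).

Step i=9: Q has 9 at row 1, column 6; remove that cell from P, ejecting 9. So w(9) = 9. P is now [[1, 2, 3, 4, 7], [5, 6], [8]].
Step i=8: Q has 8 at row 2, column 2; remove 6 from row 2 of P and reverse-bump: 6 enters row 1 and ejects 4. So w(8) = 4. P is now [[1, 2, 3, 6, 7], [5], [8]].
Step i=7: Q has 7 at row 3, column 1; remove 8 from row 3 of P and reverse-bump: 8 enters row 2 and ejects 5; 5 enters row 1 and ejects 3. So w(7) = 3. P is now [[1, 2, 5, 6, 7], [8]].
Step i=6: Q has 6 at row 1, column 5; remove that cell from P, ejecting 7. So w(6) = 7. P is now [[1, 2, 5, 6], [8]].
Step i=5: Q has 5 at row 1, column 4; remove that cell from P, ejecting 6. So w(5) = 6. P is now [[1, 2, 5], [8]].
Step i=4: Q has 4 at row 1, column 3; remove that cell from P, ejecting 5. So w(4) = 5. P is now [[1, 2], [8]].
Step i=3: Q has 3 at row 1, column 2; remove that cell from P, ejecting 2. So w(3) = 2. P is now [[1], [8]].
Step i=2: Q has 2 at row 2, column 1; remove 8 from row 2 of P and reverse-bump: 8 enters row 1 and ejects 1. So w(2) = 1. P is now [[8]].
Step i=1: Q has 1 at row 1, column 1; remove that cell from P, ejecting 8. So w(1) = 8. P is now [].

So w = 8 1 2 5 6 7 3 4 9.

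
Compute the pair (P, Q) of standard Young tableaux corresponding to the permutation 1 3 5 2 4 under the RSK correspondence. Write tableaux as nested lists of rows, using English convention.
Insert each entry of the permutation into P by Schensted row insertion, recording in Q the position of each new cell.

After inserting 1: P = [[1]].
After inserting 3: P = [[1, 3]].
After inserting 5: P = [[1, 3, 5]].
After inserting 2: P = [[1, 2, 5], [3]].
After inserting 4: P = [[1, 2, 4], [3, 5]].

So P = [[1, 2, 4], [3, 5]], Q = [[1, 2, 3], [4, 5]].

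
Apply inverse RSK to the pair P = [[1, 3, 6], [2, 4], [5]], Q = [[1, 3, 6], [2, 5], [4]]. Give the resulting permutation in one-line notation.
5 2 4 1 3 6

Reverse RSK: for i = n, n-1, ..., 1, locate i in Q, remove the corresponding corner cell from P, and reverse-bump its entry up through P; the value ejected from row 1 is w(i).

So w = 5 2 4 1 3 6.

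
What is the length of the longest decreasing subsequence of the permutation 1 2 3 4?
1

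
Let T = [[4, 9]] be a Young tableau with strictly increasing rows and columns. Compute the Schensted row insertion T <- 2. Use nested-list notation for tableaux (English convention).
[[2, 9], [4]]

In row 1, 2 replaces 4 (the leftmost entry greater than 2); 4 is bumped to row 2. 4 starts a new row 2. The new tableau is [[2, 9], [4]].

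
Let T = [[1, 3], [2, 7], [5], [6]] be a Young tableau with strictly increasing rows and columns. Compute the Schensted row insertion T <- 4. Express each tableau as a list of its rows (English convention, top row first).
[[1, 3, 4], [2, 7], [5], [6]]

4 is larger than every entry of row 1, so it is appended to row 1. The new tableau is [[1, 3, 4], [2, 7], [5], [6]].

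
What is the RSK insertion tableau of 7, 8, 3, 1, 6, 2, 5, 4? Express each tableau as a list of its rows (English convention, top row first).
After inserting 7: P = [[7]].
After inserting 8: P = [[7, 8]].
After inserting 3: P = [[3, 8], [7]].
After inserting 1: P = [[1, 8], [3], [7]].
After inserting 6: P = [[1, 6], [3, 8], [7]].
After inserting 2: P = [[1, 2], [3, 6], [7, 8]].
After inserting 5: P = [[1, 2, 5], [3, 6], [7, 8]].
After inserting 4: P = [[1, 2, 4], [3, 5], [6, 8], [7]].

So P = [[1, 2, 4], [3, 5], [6, 8], [7]].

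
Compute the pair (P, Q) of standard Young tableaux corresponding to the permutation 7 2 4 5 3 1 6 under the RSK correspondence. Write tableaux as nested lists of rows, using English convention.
Insert each entry of the permutation into P by Schensted row insertion, recording in Q the position of each new cell.

Insert 7: appended to row 1. P = [[7]].
Insert 2: 2 bumps 7 from row 1; 7 starts row 2. P = [[2], [7]].
Insert 4: appended to row 1. P = [[2, 4], [7]].
Insert 5: appended to row 1. P = [[2, 4, 5], [7]].
Insert 3: 3 bumps 4 from row 1; 4 bumps 7 from row 2; 7 starts row 3. P = [[2, 3, 5], [4], [7]].
Insert 1: 1 bumps 2 from row 1; 2 bumps 4 from row 2; 4 bumps 7 from row 3; 7 starts row 4. P = [[1, 3, 5], [2], [4], [7]].
Insert 6: appended to row 1. P = [[1, 3, 5, 6], [2], [4], [7]].

So P = [[1, 3, 5, 6], [2], [4], [7]], Q = [[1, 3, 4, 7], [2], [5], [6]].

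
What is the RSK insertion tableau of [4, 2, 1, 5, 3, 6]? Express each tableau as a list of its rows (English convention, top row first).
P = [[1, 3, 6], [2, 5], [4]]

After inserting 4: P = [[4]].
After inserting 2: P = [[2], [4]].
After inserting 1: P = [[1], [2], [4]].
After inserting 5: P = [[1, 5], [2], [4]].
After inserting 3: P = [[1, 3], [2, 5], [4]].
After inserting 6: P = [[1, 3, 6], [2, 5], [4]].

So P = [[1, 3, 6], [2, 5], [4]].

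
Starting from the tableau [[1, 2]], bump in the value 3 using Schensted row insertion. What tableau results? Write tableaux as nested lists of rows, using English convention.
3 is larger than every entry of row 1, so it is appended to row 1. The new tableau is [[1, 2, 3]].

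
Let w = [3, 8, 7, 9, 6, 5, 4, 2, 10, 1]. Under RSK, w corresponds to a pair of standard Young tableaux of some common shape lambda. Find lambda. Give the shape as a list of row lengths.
Row-insert each entry into an empty tableau.

After inserting 3: P = [[3]].
After inserting 8: P = [[3, 8]].
After inserting 7: P = [[3, 7], [8]].
After inserting 9: P = [[3, 7, 9], [8]].
After inserting 6: P = [[3, 6, 9], [7], [8]].
After inserting 5: P = [[3, 5, 9], [6], [7], [8]].
After inserting 4: P = [[3, 4, 9], [5], [6], [7], [8]].
After inserting 2: P = [[2, 4, 9], [3], [5], [6], [7], [8]].
After inserting 10: P = [[2, 4, 9, 10], [3], [5], [6], [7], [8]].
After inserting 1: P = [[1, 4, 9, 10], [2], [3], [5], [6], [7], [8]].

The final insertion tableau P = [[1, 4, 9, 10], [2], [3], [5], [6], [7], [8]] has shape [4, 1, 1, 1, 1, 1, 1].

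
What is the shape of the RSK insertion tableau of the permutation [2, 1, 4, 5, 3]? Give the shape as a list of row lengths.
Row-insert each entry into an empty tableau.

After inserting 2: P = [[2]].
After inserting 1: P = [[1], [2]].
After inserting 4: P = [[1, 4], [2]].
After inserting 5: P = [[1, 4, 5], [2]].
After inserting 3: P = [[1, 3, 5], [2, 4]].

The final insertion tableau P = [[1, 3, 5], [2, 4]] has shape [3, 2].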